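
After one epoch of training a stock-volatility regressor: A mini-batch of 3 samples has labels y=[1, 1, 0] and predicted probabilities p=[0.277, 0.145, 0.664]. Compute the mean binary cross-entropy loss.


L[0] = -ln(0.277) = 1.2837
L[1] = -ln(0.145) = 1.931
L[2] = -ln(1-0.664) = -ln(0.336) = 1.0906
mean = (1.2837 + 1.931 + 1.0906)/3 = 1.4351

1.4351


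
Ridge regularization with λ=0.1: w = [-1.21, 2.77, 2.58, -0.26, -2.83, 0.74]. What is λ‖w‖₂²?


‖w‖₂² = (-1.21)² + (2.77)² + (2.58)² + (-0.26)² + (-2.83)² + (0.74)²
     = 1.4641 + 7.6729 + 6.6564 + 0.0676 + 8.0089 + 0.5476
     = 24.4175
λ·‖w‖₂² = 0.1·24.4175 = 2.44175

2.44175


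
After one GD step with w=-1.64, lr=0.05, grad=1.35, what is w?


w_new = w - α·∇
= -1.64 - 0.05·1.35
= -1.64 - 0.0675
= -1.7075

-1.7075


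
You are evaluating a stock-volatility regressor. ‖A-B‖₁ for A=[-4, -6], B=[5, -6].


d = |-4-5| + |-6+ 6|
  = 9 + 0
  = 9

9


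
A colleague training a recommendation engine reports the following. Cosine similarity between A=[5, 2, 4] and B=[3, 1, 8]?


A·B = 5·3 + 2·1 + 4·8 = 49
‖A‖ = √45 = 6.7082, ‖B‖ = √74 = 8.6023
cos = 49/(√45·√74) = 49/√3330 = 0.8491

0.8491


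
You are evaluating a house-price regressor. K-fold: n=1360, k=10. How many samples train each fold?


Fold size = 1360/10 = 136
Training per fold = 1360 - 136 = 1224

1224


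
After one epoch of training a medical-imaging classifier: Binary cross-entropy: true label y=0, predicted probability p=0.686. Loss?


BCE = -[y·ln(p) + (1-y)·ln(1-p)]
= -0 - 1·ln(1-0.686)
= -ln(0.314) = 1.1584

1.1584


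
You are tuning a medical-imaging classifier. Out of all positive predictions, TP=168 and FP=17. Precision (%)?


Precision = TP/(TP+FP)
= 168/(168+17)
= 168/185 = 90.81%

90.81%


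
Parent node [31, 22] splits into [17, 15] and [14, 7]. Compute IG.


Parent = [31, 22], H_parent = 0.9791
H_left = 0.9972 (n=32), H_right = 0.9183 (n=21)
H_children = (32/53)·0.9972 + (21/53)·0.9183 = 0.9659
IG = 0.9791 - 0.9659 = 0.0132

0.0132


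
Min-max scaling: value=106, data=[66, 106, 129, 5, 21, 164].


min=5, max=164
(106-5)/(164-5) = 101/159 = 0.6352

0.6352


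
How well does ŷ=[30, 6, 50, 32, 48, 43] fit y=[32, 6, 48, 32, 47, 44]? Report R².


ȳ = 34.8333
SS_res = Σ(y-ŷ)² = 10
SS_tot = Σ(y-ȳ)² = 1252.83
R² = 1 - SS_res/SS_tot = 1 - 0.008 = 0.992

0.992


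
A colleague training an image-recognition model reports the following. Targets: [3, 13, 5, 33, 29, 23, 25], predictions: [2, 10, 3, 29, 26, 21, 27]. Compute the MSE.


Squared errors: (3-2)²=1, (13-10)²=9, (5-3)²=4, (33-29)²=16, (29-26)²=9, (23-21)²=4, (25-27)²=4
Sum = 47
MSE = 47/7 = 47/7

47/7


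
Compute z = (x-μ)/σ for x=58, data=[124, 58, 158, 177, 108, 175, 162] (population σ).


μ = 137.4286, σ = 40.2842
z = (58 - 137.4286)/40.2842 = -1.9717

-1.9717


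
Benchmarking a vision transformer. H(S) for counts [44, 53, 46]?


Probabilities: [44/143, 53/143, 46/143] ≈ [0.3077, 0.3706, 0.3217]
H = -((44/143)·log₂(44/143) + (53/143)·log₂(53/143) + (46/143)·log₂(46/143))
  = 1.5803 bits

1.5803 bits


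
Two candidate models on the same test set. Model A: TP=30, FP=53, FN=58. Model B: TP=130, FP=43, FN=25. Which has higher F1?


Model A: P=30/83=0.3614, R=30/88=0.3409, F1=2PR/(P+R)=2TP/(2TP+FP+FN)=60/171=0.3509
Model B: P=130/173=0.7514, R=130/155=0.8387, F1=2PR/(P+R)=2TP/(2TP+FP+FN)=260/328=0.7927
0.3509 < 0.7927 → Model B

Model B


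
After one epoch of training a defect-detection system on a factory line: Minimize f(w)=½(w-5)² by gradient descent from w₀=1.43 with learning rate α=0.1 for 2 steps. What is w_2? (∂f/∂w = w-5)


step 1: grad = 1.43-5 = -3.57; w = 1.43 - 0.1·(-3.57) = 1.787
step 2: grad = 1.787-5 = -3.213; w = 1.787 - 0.1·(-3.213) = 2.1083

2.1083


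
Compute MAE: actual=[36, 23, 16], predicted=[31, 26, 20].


Absolute errors: |36-31|=5, |23-26|=3, |16-20|=4
Sum = 12
MAE = 12/3 = 4

4


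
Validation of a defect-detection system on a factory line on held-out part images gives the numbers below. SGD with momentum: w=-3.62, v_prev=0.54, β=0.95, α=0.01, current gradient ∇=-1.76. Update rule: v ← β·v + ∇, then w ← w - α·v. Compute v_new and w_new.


v_new = 0.95·0.54 - 1.76 = 0.513 - 1.76 = -1.247
w_new = -3.62 - 0.01·-1.247 = -3.62 + 0.01247 = -3.60753

v_new=-1.247, w_new=-3.60753


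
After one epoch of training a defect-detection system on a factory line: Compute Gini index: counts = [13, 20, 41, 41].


Probabilities: [13/115, 20/115, 41/115, 41/115] ≈ [0.113, 0.1739, 0.3565, 0.3565]
Σpᵢ² = (169 + 400 + 1681 + 1681)/115² = 3931/13225
Gini = 1 - Σpᵢ² = 1 - 3931/13225 = 0.7028

0.7028


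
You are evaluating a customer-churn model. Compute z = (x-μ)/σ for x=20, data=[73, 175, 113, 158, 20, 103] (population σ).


μ = 107, σ = 51.643
z = (20 - 107)/51.643 = -1.6846

-1.6846


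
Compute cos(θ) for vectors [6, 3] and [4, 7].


A·B = 6·4 + 3·7 = 45
‖A‖ = √45 = 6.7082, ‖B‖ = √65 = 8.0623
cos = 45/(√45·√65) = 45/√2925 = 0.8321

0.8321


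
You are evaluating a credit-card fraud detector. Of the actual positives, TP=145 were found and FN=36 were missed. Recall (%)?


Recall = TP/(TP+FN)
= 145/(145+36)
= 145/181 = 80.11%

80.11%


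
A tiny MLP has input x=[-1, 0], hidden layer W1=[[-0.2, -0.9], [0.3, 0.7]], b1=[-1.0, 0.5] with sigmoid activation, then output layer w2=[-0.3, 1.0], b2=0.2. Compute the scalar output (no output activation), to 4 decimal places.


z1[0] = (-0.2)·(-1) + (-0.9)·(0) - 1.0 = -0.8
z1[1] = (0.3)·(-1) + (0.7)·(0) + 0.5 = 0.2
h = sigmoid(z1) = [0.31, 0.5498]
output = (-0.3)·(0.31) + (1.0)·(0.5498) + 0.2 = 0.6568

0.6568


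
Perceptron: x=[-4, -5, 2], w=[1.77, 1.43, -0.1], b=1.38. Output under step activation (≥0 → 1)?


z = (-4)·(1.77) + (-5)·(1.43) + (2)·(-0.1) + 1.38
  = -13.05
step(z) = 0 (z<0)

0


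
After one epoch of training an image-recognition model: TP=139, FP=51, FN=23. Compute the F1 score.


Precision = 139/190 = 0.7316
Recall = 139/162 = 0.858
F1 = 2·P·R/(P+R) = 2·TP/(2·TP+FP+FN) = 278/(278+51+23) = 278/352 = 0.7898

0.7898


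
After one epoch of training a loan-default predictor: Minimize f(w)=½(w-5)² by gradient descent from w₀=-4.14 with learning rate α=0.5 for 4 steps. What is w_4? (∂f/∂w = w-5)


step 1: grad = -4.14-5 = -9.14; w = -4.14 - 0.5·(-9.14) = 0.43
step 2: grad = 0.43-5 = -4.57; w = 0.43 - 0.5·(-4.57) = 2.715
step 3: grad = 2.715-5 = -2.285; w = 2.715 - 0.5·(-2.285) = 3.8575
step 4: grad = 3.8575-5 = -1.1425; w = 3.8575 - 0.5·(-1.1425) = 4.42875

4.42875


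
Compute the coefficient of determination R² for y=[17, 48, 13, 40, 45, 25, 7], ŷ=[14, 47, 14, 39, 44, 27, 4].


ȳ = 27.8571
SS_res = Σ(y-ŷ)² = 26
SS_tot = Σ(y-ȳ)² = 1628.86
R² = 1 - SS_res/SS_tot = 1 - 0.016 = 0.984

0.984


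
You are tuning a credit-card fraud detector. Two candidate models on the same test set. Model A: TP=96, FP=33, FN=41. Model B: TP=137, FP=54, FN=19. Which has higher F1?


Model A: P=96/129=0.7442, R=96/137=0.7007, F1=2PR/(P+R)=2TP/(2TP+FP+FN)=192/266=0.7218
Model B: P=137/191=0.7173, R=137/156=0.8782, F1=2PR/(P+R)=2TP/(2TP+FP+FN)=274/347=0.7896
0.7218 < 0.7896 → Model B

Model B


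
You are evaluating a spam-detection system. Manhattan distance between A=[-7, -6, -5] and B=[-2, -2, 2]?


d = |-7+ 2| + |-6+ 2| + |-5-2|
  = 5 + 4 + 7
  = 16

16


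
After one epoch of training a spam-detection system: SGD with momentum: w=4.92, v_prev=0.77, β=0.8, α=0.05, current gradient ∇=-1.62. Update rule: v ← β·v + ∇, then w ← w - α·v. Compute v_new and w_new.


v_new = 0.8·0.77 - 1.62 = 0.616 - 1.62 = -1.004
w_new = 4.92 - 0.05·-1.004 = 4.92 + 0.0502 = 4.9702

v_new=-1.004, w_new=4.9702


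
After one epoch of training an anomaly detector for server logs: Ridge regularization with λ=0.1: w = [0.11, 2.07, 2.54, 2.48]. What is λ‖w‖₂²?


‖w‖₂² = (0.11)² + (2.07)² + (2.54)² + (2.48)²
     = 0.0121 + 4.2849 + 6.4516 + 6.1504
     = 16.899
λ·‖w‖₂² = 0.1·16.899 = 1.6899

1.6899


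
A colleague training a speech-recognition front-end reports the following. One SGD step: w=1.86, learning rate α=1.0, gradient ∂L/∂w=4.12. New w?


w_new = w - α·∇
= 1.86 - 1.0·4.12
= 1.86 - 4.12
= -2.26

-2.26


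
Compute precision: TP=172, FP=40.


Precision = TP/(TP+FP)
= 172/(172+40)
= 172/212 = 81.13%

81.13%


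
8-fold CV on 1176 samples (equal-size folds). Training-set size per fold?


Fold size = 1176/8 = 147
Training per fold = 1176 - 147 = 1029

1029


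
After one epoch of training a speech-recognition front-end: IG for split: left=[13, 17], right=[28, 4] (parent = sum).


Parent = [41, 21], H_parent = 0.9236
H_left = 0.9871 (n=30), H_right = 0.5436 (n=32)
H_children = (30/62)·0.9871 + (32/62)·0.5436 = 0.7582
IG = 0.9236 - 0.7582 = 0.1654

0.1654


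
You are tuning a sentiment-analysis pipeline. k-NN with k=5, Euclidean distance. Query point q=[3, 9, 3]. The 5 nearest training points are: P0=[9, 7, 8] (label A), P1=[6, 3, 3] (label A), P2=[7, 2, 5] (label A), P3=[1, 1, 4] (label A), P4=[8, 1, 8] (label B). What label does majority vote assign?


d(q,P0) = 8.0623  (label A)
d(q,P1) = 6.7082  (label A)
d(q,P2) = 8.3066  (label A)
d(q,P3) = 8.3066  (label A)
d(q,P4) = 10.6771  (label B)
Votes: A=4, B=1
Majority → A

A


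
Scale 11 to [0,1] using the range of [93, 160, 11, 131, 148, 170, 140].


min=11, max=170
(11-11)/(170-11) = 0/159 = 0.0

0.0


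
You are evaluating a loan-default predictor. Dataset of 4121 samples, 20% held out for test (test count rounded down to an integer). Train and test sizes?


Test = ⌊4121·20/100⌋ = 824
Train = 4121 - 824 = 3297

Train: 3297, Test: 824


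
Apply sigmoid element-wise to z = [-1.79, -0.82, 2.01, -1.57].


σ(-1.79) = 1/(1+e^1.79) = 0.1431
σ(-0.82) = 1/(1+e^0.82) = 0.3058
σ(2.01) = 1/(1+e^-2.01) = 0.8818
σ(-1.57) = 1/(1+e^1.57) = 0.1722
result = [0.1431, 0.3058, 0.8818, 0.1722]

[0.1431, 0.3058, 0.8818, 0.1722]


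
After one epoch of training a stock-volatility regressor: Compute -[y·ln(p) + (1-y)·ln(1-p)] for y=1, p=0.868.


BCE = -[y·ln(p) + (1-y)·ln(1-p)]
= -1·ln(0.868) - 0
= -ln(0.868) = 0.1416

0.1416


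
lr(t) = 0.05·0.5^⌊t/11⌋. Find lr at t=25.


n_drops = ⌊25/11⌋ = 2
lr = 0.05·0.5^2 = 0.05·0.25 = 0.0125

0.0125


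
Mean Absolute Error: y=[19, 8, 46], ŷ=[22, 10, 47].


Absolute errors: |19-22|=3, |8-10|=2, |46-47|=1
Sum = 6
MAE = 6/3 = 2

2


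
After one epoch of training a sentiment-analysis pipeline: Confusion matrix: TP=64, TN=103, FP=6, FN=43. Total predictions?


Total = TP + TN + FP + FN
= 64 + 103 + 6 + 43
= 216
(Predicted positive: 70, predicted negative: 146)

216


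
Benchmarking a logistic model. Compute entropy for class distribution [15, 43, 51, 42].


Probabilities: [15/151, 43/151, 51/151, 42/151] ≈ [0.0993, 0.2848, 0.3377, 0.2781]
H = -((15/151)·log₂(15/151) + (43/151)·log₂(43/151) + (51/151)·log₂(51/151) + (42/151)·log₂(42/151))
  = 1.8894 bits

1.8894 bits


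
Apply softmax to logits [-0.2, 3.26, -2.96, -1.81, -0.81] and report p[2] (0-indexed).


Exponentials: e^-0.2=0.8187, e^3.26=26.0495, e^-2.96=0.0518, e^-1.81=0.1637, e^-0.81=0.4449
Sum = 27.5286
Softmax = [0.0297, 0.9463, 0.0019, 0.0059, 0.0162]
p[2] = 0.0518/27.5286 = 0.0019

0.0019


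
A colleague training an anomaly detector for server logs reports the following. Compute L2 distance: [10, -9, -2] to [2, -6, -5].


d = √((10-2)² + (-9+ 6)² + (-2+ 5)²)
  = √(64 + 9 + 9)
  = √82 = 9.0554

9.0554


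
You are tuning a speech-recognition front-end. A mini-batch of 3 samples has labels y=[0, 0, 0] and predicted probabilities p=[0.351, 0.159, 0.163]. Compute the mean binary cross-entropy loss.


L[0] = -ln(1-0.351) = -ln(0.649) = 0.4323
L[1] = -ln(1-0.159) = -ln(0.841) = 0.1732
L[2] = -ln(1-0.163) = -ln(0.837) = 0.1779
mean = (0.4323 + 0.1732 + 0.1779)/3 = 0.2611

0.2611


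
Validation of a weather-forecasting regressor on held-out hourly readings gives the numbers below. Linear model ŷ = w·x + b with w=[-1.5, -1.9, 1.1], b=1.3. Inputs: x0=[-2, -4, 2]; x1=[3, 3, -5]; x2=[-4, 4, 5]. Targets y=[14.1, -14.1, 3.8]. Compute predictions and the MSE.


ŷ0 = (-1.5)·(-2) + (-1.9)·(-4) + (1.1)·(2) + 1.3 = 14.1
ŷ1 = (-1.5)·(3) + (-1.9)·(3) + (1.1)·(-5) + 1.3 = -14.4
ŷ2 = (-1.5)·(-4) + (-1.9)·(4) + (1.1)·(5) + 1.3 = 5.2
errors² = [0.0, 0.09, 1.96]
MSE = 2.0500/3 = 0.6833

0.6833


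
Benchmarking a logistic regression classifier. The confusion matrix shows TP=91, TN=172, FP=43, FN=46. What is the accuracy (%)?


Accuracy = (TP+TN)/(TP+TN+FP+FN)
= (91+172)/(352)
= 263/352 = 74.72%

74.72%


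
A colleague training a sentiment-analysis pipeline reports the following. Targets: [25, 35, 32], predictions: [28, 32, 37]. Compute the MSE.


Squared errors: (25-28)²=9, (35-32)²=9, (32-37)²=25
Sum = 43
MSE = 43/3 = 43/3

43/3


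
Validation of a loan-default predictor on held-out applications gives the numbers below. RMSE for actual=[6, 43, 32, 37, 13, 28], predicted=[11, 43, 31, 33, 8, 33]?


MSE = 92/6 = 15.3333
RMSE = √(92/6) = 3.9158

3.9158


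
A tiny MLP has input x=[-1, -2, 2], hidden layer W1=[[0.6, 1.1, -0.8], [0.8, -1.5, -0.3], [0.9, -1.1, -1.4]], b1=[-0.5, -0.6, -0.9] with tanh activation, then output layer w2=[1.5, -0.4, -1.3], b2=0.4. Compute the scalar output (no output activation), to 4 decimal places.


z1[0] = (0.6)·(-1) + (1.1)·(-2) + (-0.8)·(2) - 0.5 = -4.9
z1[1] = (0.8)·(-1) + (-1.5)·(-2) + (-0.3)·(2) - 0.6 = 1.0
z1[2] = (0.9)·(-1) + (-1.1)·(-2) + (-1.4)·(2) - 0.9 = -2.4
h = tanh(z1) = [-0.9999, 0.7616, -0.9837]
output = (1.5)·(-0.9999) + (-0.4)·(0.7616) + (-1.3)·(-0.9837) + 0.4 = -0.1257

-0.1257


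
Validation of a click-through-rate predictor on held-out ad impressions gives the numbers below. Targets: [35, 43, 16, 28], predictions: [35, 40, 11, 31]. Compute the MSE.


Squared errors: (35-35)²=0, (43-40)²=9, (16-11)²=25, (28-31)²=9
Sum = 43
MSE = 43/4 = 43/4

43/4


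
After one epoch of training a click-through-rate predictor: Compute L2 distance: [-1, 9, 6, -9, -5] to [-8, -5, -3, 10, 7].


d = √((-1+ 8)² + (9+ 5)² + (6+ 3)² + (-9-10)² + (-5-7)²)
  = √(49 + 196 + 81 + 361 + 144)
  = √831 = 28.8271

28.8271


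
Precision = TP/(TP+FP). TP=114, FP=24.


Precision = TP/(TP+FP)
= 114/(114+24)
= 114/138 = 82.61%

82.61%


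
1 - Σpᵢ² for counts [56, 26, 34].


Probabilities: [56/116, 26/116, 34/116] ≈ [0.4828, 0.2241, 0.2931]
Σpᵢ² = (3136 + 676 + 1156)/116² = 4968/13456
Gini = 1 - Σpᵢ² = 1 - 4968/13456 = 0.6308

0.6308


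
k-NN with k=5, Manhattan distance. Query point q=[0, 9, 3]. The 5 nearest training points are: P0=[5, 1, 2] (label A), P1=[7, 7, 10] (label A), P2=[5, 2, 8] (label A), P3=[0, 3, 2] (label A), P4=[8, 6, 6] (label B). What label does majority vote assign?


d(q,P0) = 14  (label A)
d(q,P1) = 16  (label A)
d(q,P2) = 17  (label A)
d(q,P3) = 7  (label A)
d(q,P4) = 14  (label B)
Votes: A=4, B=1
Majority → A

A


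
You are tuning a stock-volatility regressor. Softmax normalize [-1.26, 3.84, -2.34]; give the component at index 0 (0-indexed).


Exponentials: e^-1.26=0.2837, e^3.84=46.5255, e^-2.34=0.0963
Sum = 46.9055
Softmax = [0.006, 0.9919, 0.0021]
p[0] = 0.2837/46.9055 = 0.006

0.006


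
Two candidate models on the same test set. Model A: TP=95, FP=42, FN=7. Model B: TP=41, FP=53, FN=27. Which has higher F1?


Model A: P=95/137=0.6934, R=95/102=0.9314, F1=2PR/(P+R)=2TP/(2TP+FP+FN)=190/239=0.795
Model B: P=41/94=0.4362, R=41/68=0.6029, F1=2PR/(P+R)=2TP/(2TP+FP+FN)=82/162=0.5062
0.795 > 0.5062 → Model A

Model A


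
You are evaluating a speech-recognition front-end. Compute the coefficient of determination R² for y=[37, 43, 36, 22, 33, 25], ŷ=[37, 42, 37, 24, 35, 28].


ȳ = 32.6667
SS_res = Σ(y-ŷ)² = 19
SS_tot = Σ(y-ȳ)² = 309.33
R² = 1 - SS_res/SS_tot = 1 - 0.0614 = 0.9386

0.9386


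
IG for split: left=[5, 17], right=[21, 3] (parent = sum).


Parent = [26, 20], H_parent = 0.9877
H_left = 0.7732 (n=22), H_right = 0.5436 (n=24)
H_children = (22/46)·0.7732 + (24/46)·0.5436 = 0.6534
IG = 0.9877 - 0.6534 = 0.3343

0.3343


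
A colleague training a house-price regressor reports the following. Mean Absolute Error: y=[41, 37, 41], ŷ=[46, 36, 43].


Absolute errors: |41-46|=5, |37-36|=1, |41-43|=2
Sum = 8
MAE = 8/3 = 8/3

8/3


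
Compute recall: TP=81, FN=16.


Recall = TP/(TP+FN)
= 81/(81+16)
= 81/97 = 83.51%

83.51%


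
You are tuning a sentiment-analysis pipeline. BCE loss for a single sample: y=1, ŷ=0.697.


BCE = -[y·ln(p) + (1-y)·ln(1-p)]
= -1·ln(0.697) - 0
= -ln(0.697) = 0.361

0.361


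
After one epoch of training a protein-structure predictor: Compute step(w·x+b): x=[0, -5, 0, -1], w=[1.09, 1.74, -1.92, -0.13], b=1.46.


z = (0)·(1.09) + (-5)·(1.74) + (0)·(-1.92) + (-1)·(-0.13) + 1.46
  = -7.11
step(z) = 0 (z<0)

0


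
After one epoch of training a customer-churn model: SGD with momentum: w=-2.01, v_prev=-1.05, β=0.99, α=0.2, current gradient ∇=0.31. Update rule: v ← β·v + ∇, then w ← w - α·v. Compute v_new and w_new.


v_new = 0.99·-1.05 + 0.31 = -1.0395 + 0.31 = -0.7295
w_new = -2.01 - 0.2·-0.7295 = -2.01 + 0.1459 = -1.8641

v_new=-0.7295, w_new=-1.8641


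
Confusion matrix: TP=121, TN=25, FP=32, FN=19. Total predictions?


Total = TP + TN + FP + FN
= 121 + 25 + 32 + 19
= 197
(Predicted positive: 153, predicted negative: 44)

197


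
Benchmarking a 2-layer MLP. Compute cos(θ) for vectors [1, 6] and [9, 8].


A·B = 1·9 + 6·8 = 57
‖A‖ = √37 = 6.0828, ‖B‖ = √145 = 12.0416
cos = 57/(√37·√145) = 57/√5365 = 0.7782

0.7782


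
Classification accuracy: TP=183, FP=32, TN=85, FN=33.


Accuracy = (TP+TN)/(TP+TN+FP+FN)
= (183+85)/(333)
= 268/333 = 80.48%

80.48%


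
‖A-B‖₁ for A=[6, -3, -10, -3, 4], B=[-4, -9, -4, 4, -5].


d = |6+ 4| + |-3+ 9| + |-10+ 4| + |-3-4| + |4+ 5|
  = 10 + 6 + 6 + 7 + 9
  = 38

38


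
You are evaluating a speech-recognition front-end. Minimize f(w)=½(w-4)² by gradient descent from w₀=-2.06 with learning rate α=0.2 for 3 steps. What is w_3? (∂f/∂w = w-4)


step 1: grad = -2.06-4 = -6.06; w = -2.06 - 0.2·(-6.06) = -0.848
step 2: grad = -0.848-4 = -4.848; w = -0.848 - 0.2·(-4.848) = 0.1216
step 3: grad = 0.1216-4 = -3.8784; w = 0.1216 - 0.2·(-3.8784) = 0.89728

0.89728


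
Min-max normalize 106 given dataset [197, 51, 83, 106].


min=51, max=197
(106-51)/(197-51) = 55/146 = 0.3767

0.3767


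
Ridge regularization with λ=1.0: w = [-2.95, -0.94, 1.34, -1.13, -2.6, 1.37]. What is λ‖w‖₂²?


‖w‖₂² = (-2.95)² + (-0.94)² + (1.34)² + (-1.13)² + (-2.6)² + (1.37)²
     = 8.7025 + 0.8836 + 1.7956 + 1.2769 + 6.76 + 1.8769
     = 21.2955
λ·‖w‖₂² = 1.0·21.2955 = 21.2955

21.2955


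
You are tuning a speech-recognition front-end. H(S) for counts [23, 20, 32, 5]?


Probabilities: [23/80, 20/80, 32/80, 5/80] ≈ [0.2875, 0.25, 0.4, 0.0625]
H = -((23/80)·log₂(23/80) + (20/80)·log₂(20/80) + (32/80)·log₂(32/80) + (5/80)·log₂(5/80))
  = 1.7958 bits

1.7958 bits


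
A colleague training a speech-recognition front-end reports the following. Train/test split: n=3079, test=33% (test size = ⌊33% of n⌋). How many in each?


Test = ⌊3079·33/100⌋ = 1016
Train = 3079 - 1016 = 2063

Train: 2063, Test: 1016


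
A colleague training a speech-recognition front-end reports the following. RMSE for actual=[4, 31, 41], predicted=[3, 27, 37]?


MSE = 33/3 = 11
RMSE = √(33/3) = 3.3166

3.3166


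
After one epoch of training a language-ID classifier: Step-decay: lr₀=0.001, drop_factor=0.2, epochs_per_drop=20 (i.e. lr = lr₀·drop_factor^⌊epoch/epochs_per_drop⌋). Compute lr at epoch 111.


n_drops = ⌊111/20⌋ = 5
lr = 0.001·0.2^5 = 0.001·0.00032 = 0.00000032

0.00000032


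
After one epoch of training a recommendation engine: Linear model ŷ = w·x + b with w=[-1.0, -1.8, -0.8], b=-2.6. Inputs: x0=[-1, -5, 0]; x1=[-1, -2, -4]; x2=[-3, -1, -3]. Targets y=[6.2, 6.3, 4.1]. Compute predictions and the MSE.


ŷ0 = (-1.0)·(-1) + (-1.8)·(-5) + (-0.8)·(0) - 2.6 = 7.4
ŷ1 = (-1.0)·(-1) + (-1.8)·(-2) + (-0.8)·(-4) - 2.6 = 5.2
ŷ2 = (-1.0)·(-3) + (-1.8)·(-1) + (-0.8)·(-3) - 2.6 = 4.6
errors² = [1.44, 1.21, 0.25]
MSE = 2.9000/3 = 0.9667

0.9667


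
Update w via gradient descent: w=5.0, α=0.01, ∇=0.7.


w_new = w - α·∇
= 5.0 - 0.01·0.7
= 5.0 - 0.007
= 4.993

4.993


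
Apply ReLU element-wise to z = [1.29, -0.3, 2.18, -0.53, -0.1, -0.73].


ReLU(1.29) = max(0, 1.29) = 1.29
ReLU(-0.3) = max(0, -0.3) = 0.0
ReLU(2.18) = max(0, 2.18) = 2.18
ReLU(-0.53) = max(0, -0.53) = 0.0
ReLU(-0.1) = max(0, -0.1) = 0.0
ReLU(-0.73) = max(0, -0.73) = 0.0
result = [1.29, 0.0, 2.18, 0.0, 0.0, 0.0]

[1.29, 0.0, 2.18, 0.0, 0.0, 0.0]


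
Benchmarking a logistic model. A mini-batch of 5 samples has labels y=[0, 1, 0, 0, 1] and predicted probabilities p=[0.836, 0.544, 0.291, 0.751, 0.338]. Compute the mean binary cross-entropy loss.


L[0] = -ln(1-0.836) = -ln(0.164) = 1.8079
L[1] = -ln(0.544) = 0.6088
L[2] = -ln(1-0.291) = -ln(0.709) = 0.3439
L[3] = -ln(1-0.751) = -ln(0.249) = 1.3903
L[4] = -ln(0.338) = 1.0847
mean = (1.8079 + 0.6088 + 0.3439 + 1.3903 + 1.0847)/5 = 1.0471

1.0471


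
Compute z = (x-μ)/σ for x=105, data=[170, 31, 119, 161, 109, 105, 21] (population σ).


μ = 102.2857, σ = 53.5236
z = (105 - 102.2857)/53.5236 = 0.0507

0.0507


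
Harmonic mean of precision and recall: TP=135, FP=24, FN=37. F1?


Precision = 135/159 = 0.8491
Recall = 135/172 = 0.7849
F1 = 2·P·R/(P+R) = 2·TP/(2·TP+FP+FN) = 270/(270+24+37) = 270/331 = 0.8157

0.8157


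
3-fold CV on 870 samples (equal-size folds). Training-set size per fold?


Fold size = 870/3 = 290
Training per fold = 870 - 290 = 580

580


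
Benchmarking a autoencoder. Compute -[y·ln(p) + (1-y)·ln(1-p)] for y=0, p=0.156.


BCE = -[y·ln(p) + (1-y)·ln(1-p)]
= -0 - 1·ln(1-0.156)
= -ln(0.844) = 0.1696

0.1696


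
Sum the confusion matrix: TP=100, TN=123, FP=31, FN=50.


Total = TP + TN + FP + FN
= 100 + 123 + 31 + 50
= 304
(Predicted positive: 131, predicted negative: 173)

304


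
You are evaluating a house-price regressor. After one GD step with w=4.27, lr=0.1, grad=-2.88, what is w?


w_new = w - α·∇
= 4.27 - 0.1·-2.88
= 4.27 + 0.288
= 4.558

4.558


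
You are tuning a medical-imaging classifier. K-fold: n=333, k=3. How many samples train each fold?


Fold size = 333/3 = 111
Training per fold = 333 - 111 = 222

222


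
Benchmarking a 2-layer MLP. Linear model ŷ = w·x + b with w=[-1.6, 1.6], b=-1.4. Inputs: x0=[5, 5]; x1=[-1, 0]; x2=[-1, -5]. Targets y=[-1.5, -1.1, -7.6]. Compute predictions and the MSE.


ŷ0 = (-1.6)·(5) + (1.6)·(5) - 1.4 = -1.4
ŷ1 = (-1.6)·(-1) + (1.6)·(0) - 1.4 = 0.2
ŷ2 = (-1.6)·(-1) + (1.6)·(-5) - 1.4 = -7.8
errors² = [0.01, 1.69, 0.04]
MSE = 1.7400/3 = 0.58

0.58


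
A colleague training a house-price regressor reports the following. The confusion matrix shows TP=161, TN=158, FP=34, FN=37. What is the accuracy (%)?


Accuracy = (TP+TN)/(TP+TN+FP+FN)
= (161+158)/(390)
= 319/390 = 81.79%

81.79%


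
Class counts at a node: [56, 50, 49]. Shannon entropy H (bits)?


Probabilities: [56/155, 50/155, 49/155] ≈ [0.3613, 0.3226, 0.3161]
H = -((56/155)·log₂(56/155) + (50/155)·log₂(50/155) + (49/155)·log₂(49/155))
  = 1.5824 bits

1.5824 bits


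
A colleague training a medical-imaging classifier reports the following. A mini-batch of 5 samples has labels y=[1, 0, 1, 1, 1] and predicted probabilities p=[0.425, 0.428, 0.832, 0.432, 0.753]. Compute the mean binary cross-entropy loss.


L[0] = -ln(0.425) = 0.8557
L[1] = -ln(1-0.428) = -ln(0.572) = 0.5586
L[2] = -ln(0.832) = 0.1839
L[3] = -ln(0.432) = 0.8393
L[4] = -ln(0.753) = 0.2837
mean = (0.8557 + 0.5586 + 0.1839 + 0.8393 + 0.2837)/5 = 0.5442

0.5442


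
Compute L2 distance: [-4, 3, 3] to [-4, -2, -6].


d = √((-4+ 4)² + (3+ 2)² + (3+ 6)²)
  = √(0 + 25 + 81)
  = √106 = 10.2956

10.2956


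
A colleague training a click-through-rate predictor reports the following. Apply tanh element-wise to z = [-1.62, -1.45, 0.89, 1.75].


tanh(-1.62) = -0.9246
tanh(-1.45) = -0.8957
tanh(0.89) = 0.7114
tanh(1.75) = 0.9414
result = [-0.9246, -0.8957, 0.7114, 0.9414]

[-0.9246, -0.8957, 0.7114, 0.9414]


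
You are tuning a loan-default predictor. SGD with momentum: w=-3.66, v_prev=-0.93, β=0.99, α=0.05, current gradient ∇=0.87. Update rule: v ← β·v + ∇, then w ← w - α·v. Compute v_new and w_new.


v_new = 0.99·-0.93 + 0.87 = -0.9207 + 0.87 = -0.0507
w_new = -3.66 - 0.05·-0.0507 = -3.66 + 0.002535 = -3.657465

v_new=-0.0507, w_new=-3.657465


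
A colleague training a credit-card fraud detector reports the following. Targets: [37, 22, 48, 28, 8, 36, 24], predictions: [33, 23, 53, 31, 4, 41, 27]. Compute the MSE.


Squared errors: (37-33)²=16, (22-23)²=1, (48-53)²=25, (28-31)²=9, (8-4)²=16, (36-41)²=25, (24-27)²=9
Sum = 101
MSE = 101/7 = 101/7

101/7


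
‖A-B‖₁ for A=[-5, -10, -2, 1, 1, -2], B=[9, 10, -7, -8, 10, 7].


d = |-5-9| + |-10-10| + |-2+ 7| + |1+ 8| + |1-10| + |-2-7|
  = 14 + 20 + 5 + 9 + 9 + 9
  = 66

66


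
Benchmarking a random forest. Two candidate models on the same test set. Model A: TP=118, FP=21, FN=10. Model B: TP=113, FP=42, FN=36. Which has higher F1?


Model A: P=118/139=0.8489, R=118/128=0.9219, F1=2PR/(P+R)=2TP/(2TP+FP+FN)=236/267=0.8839
Model B: P=113/155=0.729, R=113/149=0.7584, F1=2PR/(P+R)=2TP/(2TP+FP+FN)=226/304=0.7434
0.8839 > 0.7434 → Model A

Model A


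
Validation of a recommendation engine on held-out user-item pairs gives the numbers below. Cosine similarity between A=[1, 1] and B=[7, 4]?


A·B = 1·7 + 1·4 = 11
‖A‖ = √2 = 1.4142, ‖B‖ = √65 = 8.0623
cos = 11/(√2·√65) = 11/√130 = 0.9648

0.9648


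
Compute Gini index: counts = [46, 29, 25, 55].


Probabilities: [46/155, 29/155, 25/155, 55/155] ≈ [0.2968, 0.1871, 0.1613, 0.3548]
Σpᵢ² = (2116 + 841 + 625 + 3025)/155² = 6607/24025
Gini = 1 - Σpᵢ² = 1 - 6607/24025 = 0.725

0.725


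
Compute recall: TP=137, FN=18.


Recall = TP/(TP+FN)
= 137/(137+18)
= 137/155 = 88.39%

88.39%


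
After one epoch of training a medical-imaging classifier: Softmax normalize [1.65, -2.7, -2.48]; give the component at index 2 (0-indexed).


Exponentials: e^1.65=5.207, e^-2.7=0.0672, e^-2.48=0.0837
Sum = 5.3579
Softmax = [0.9718, 0.0125, 0.0156]
p[2] = 0.0837/5.3579 = 0.0156

0.0156


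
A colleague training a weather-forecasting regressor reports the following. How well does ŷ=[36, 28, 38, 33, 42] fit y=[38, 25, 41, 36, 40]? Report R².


ȳ = 36
SS_res = Σ(y-ŷ)² = 35
SS_tot = Σ(y-ȳ)² = 166
R² = 1 - SS_res/SS_tot = 1 - 0.2108 = 0.7892

0.7892


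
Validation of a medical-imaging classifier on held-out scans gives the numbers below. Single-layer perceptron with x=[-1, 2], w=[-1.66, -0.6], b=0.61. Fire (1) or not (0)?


z = (-1)·(-1.66) + (2)·(-0.6) + 0.61
  = 1.07
step(z) = 1 (z≥0)

1


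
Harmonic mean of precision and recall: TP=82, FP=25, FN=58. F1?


Precision = 82/107 = 0.7664
Recall = 82/140 = 0.5857
F1 = 2·P·R/(P+R) = 2·TP/(2·TP+FP+FN) = 164/(164+25+58) = 164/247 = 0.664

0.664


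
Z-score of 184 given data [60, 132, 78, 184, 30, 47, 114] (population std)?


μ = 92.1429, σ = 50.1951
z = (184 - 92.1429)/50.1951 = 1.83

1.83


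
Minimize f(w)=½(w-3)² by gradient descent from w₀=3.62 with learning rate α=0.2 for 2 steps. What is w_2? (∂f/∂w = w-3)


step 1: grad = 3.62-3 = 0.62; w = 3.62 - 0.2·(0.62) = 3.496
step 2: grad = 3.496-3 = 0.496; w = 3.496 - 0.2·(0.496) = 3.3968

3.3968


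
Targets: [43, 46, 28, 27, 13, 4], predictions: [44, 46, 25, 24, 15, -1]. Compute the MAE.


Absolute errors: |43-44|=1, |46-46|=0, |28-25|=3, |27-24|=3, |13-15|=2, |4+ 1|=5
Sum = 14
MAE = 14/6 = 7/3

7/3


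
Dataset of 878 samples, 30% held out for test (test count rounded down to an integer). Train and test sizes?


Test = ⌊878·30/100⌋ = 263
Train = 878 - 263 = 615

Train: 615, Test: 263


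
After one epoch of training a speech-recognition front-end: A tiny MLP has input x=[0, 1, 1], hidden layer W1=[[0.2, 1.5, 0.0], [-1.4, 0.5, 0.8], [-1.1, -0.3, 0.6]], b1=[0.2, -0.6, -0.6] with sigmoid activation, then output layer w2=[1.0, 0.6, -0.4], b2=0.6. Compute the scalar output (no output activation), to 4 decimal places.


z1[0] = (0.2)·(0) + (1.5)·(1) + (0.0)·(1) + 0.2 = 1.7
z1[1] = (-1.4)·(0) + (0.5)·(1) + (0.8)·(1) - 0.6 = 0.7
z1[2] = (-1.1)·(0) + (-0.3)·(1) + (0.6)·(1) - 0.6 = -0.3
h = sigmoid(z1) = [0.8455, 0.6682, 0.4256]
output = (1.0)·(0.8455) + (0.6)·(0.6682) + (-0.4)·(0.4256) + 0.6 = 1.6762

1.6762


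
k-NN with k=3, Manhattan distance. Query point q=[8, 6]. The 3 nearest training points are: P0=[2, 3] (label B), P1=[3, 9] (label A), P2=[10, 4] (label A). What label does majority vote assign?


d(q,P0) = 9  (label B)
d(q,P1) = 8  (label A)
d(q,P2) = 4  (label A)
Votes: A=2, B=1
Majority → A

A


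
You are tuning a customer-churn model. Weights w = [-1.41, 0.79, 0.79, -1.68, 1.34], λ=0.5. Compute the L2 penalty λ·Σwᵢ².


‖w‖₂² = (-1.41)² + (0.79)² + (0.79)² + (-1.68)² + (1.34)²
     = 1.9881 + 0.6241 + 0.6241 + 2.8224 + 1.7956
     = 7.8543
λ·‖w‖₂² = 0.5·7.8543 = 3.92715

3.92715


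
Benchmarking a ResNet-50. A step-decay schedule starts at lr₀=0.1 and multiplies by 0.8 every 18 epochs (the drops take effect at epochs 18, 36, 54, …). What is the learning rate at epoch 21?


n_drops = ⌊21/18⌋ = 1
lr = 0.1·0.8^1 = 0.1·0.8 = 0.08

0.08


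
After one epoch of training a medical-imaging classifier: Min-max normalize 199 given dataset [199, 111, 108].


min=108, max=199
(199-108)/(199-108) = 91/91 = 1.0

1.0


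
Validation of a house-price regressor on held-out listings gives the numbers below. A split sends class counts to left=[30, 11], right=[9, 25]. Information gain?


Parent = [39, 36], H_parent = 0.9988
H_left = 0.839 (n=41), H_right = 0.8338 (n=34)
H_children = (41/75)·0.839 + (34/75)·0.8338 = 0.8366
IG = 0.9988 - 0.8366 = 0.1622

0.1622


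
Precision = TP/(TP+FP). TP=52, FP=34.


Precision = TP/(TP+FP)
= 52/(52+34)
= 52/86 = 60.47%

60.47%


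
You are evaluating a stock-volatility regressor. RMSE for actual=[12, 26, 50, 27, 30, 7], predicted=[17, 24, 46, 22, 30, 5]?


MSE = 74/6 = 12.3333
RMSE = √(74/6) = 3.5119

3.5119


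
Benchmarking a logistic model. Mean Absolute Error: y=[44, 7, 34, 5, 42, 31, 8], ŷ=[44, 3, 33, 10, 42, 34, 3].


Absolute errors: |44-44|=0, |7-3|=4, |34-33|=1, |5-10|=5, |42-42|=0, |31-34|=3, |8-3|=5
Sum = 18
MAE = 18/7 = 18/7

18/7


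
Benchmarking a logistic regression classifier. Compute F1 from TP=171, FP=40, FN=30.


Precision = 171/211 = 0.8104
Recall = 171/201 = 0.8507
F1 = 2·P·R/(P+R) = 2·TP/(2·TP+FP+FN) = 342/(342+40+30) = 342/412 = 0.8301

0.8301


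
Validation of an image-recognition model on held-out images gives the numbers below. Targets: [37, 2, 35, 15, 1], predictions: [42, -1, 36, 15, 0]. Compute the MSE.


Squared errors: (37-42)²=25, (2+ 1)²=9, (35-36)²=1, (15-15)²=0, (1-0)²=1
Sum = 36
MSE = 36/5 = 36/5

36/5


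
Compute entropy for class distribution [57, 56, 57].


Probabilities: [57/170, 56/170, 57/170] ≈ [0.3353, 0.3294, 0.3353]
H = -((57/170)·log₂(57/170) + (56/170)·log₂(56/170) + (57/170)·log₂(57/170))
  = 1.5849 bits

1.5849 bits


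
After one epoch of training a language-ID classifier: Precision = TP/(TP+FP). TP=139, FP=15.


Precision = TP/(TP+FP)
= 139/(139+15)
= 139/154 = 90.26%

90.26%


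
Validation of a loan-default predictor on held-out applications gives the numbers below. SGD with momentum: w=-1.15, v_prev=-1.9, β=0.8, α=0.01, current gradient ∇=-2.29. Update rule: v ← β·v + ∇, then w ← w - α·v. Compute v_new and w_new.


v_new = 0.8·-1.9 - 2.29 = -1.52 - 2.29 = -3.81
w_new = -1.15 - 0.01·-3.81 = -1.15 + 0.0381 = -1.1119

v_new=-3.81, w_new=-1.1119


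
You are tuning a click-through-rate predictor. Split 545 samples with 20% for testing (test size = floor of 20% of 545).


Test = ⌊545·20/100⌋ = 109
Train = 545 - 109 = 436

Train: 436, Test: 109


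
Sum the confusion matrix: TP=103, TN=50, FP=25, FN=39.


Total = TP + TN + FP + FN
= 103 + 50 + 25 + 39
= 217
(Predicted positive: 128, predicted negative: 89)

217


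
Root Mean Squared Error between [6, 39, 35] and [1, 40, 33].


MSE = 30/3 = 10
RMSE = √(30/3) = 3.1623

3.1623


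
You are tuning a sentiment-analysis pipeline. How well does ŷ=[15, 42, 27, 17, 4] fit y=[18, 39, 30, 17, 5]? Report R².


ȳ = 21.8
SS_res = Σ(y-ŷ)² = 28
SS_tot = Σ(y-ȳ)² = 682.8
R² = 1 - SS_res/SS_tot = 1 - 0.041 = 0.959

0.959


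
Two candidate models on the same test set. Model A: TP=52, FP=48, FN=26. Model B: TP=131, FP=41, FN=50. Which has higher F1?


Model A: P=52/100=0.52, R=52/78=0.6667, F1=2PR/(P+R)=2TP/(2TP+FP+FN)=104/178=0.5843
Model B: P=131/172=0.7616, R=131/181=0.7238, F1=2PR/(P+R)=2TP/(2TP+FP+FN)=262/353=0.7422
0.5843 < 0.7422 → Model B

Model B


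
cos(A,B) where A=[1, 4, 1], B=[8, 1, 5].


A·B = 1·8 + 4·1 + 1·5 = 17
‖A‖ = √18 = 4.2426, ‖B‖ = √90 = 9.4868
cos = 17/(√18·√90) = 17/√1620 = 0.4224

0.4224


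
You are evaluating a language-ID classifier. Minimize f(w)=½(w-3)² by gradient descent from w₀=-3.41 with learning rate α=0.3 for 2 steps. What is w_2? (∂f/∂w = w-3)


step 1: grad = -3.41-3 = -6.41; w = -3.41 - 0.3·(-6.41) = -1.487
step 2: grad = -1.487-3 = -4.487; w = -1.487 - 0.3·(-4.487) = -0.1409

-0.1409


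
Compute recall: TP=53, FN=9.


Recall = TP/(TP+FN)
= 53/(53+9)
= 53/62 = 85.48%

85.48%


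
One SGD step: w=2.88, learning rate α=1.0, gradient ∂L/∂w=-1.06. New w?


w_new = w - α·∇
= 2.88 - 1.0·-1.06
= 2.88 + 1.06
= 3.94

3.94


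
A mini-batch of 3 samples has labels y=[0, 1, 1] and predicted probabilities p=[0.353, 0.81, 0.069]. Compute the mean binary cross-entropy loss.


L[0] = -ln(1-0.353) = -ln(0.647) = 0.4354
L[1] = -ln(0.81) = 0.2107
L[2] = -ln(0.069) = 2.6736
mean = (0.4354 + 0.2107 + 2.6736)/3 = 1.1066

1.1066


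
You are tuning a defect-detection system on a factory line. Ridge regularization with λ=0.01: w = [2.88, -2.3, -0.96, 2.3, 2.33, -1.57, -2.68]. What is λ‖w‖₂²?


‖w‖₂² = (2.88)² + (-2.3)² + (-0.96)² + (2.3)² + (2.33)² + (-1.57)² + (-2.68)²
     = 8.2944 + 5.29 + 0.9216 + 5.29 + 5.4289 + 2.4649 + 7.1824
     = 34.8722
λ·‖w‖₂² = 0.01·34.8722 = 0.348722

0.348722


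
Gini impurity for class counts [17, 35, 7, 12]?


Probabilities: [17/71, 35/71, 7/71, 12/71] ≈ [0.2394, 0.493, 0.0986, 0.169]
Σpᵢ² = (289 + 1225 + 49 + 144)/71² = 1707/5041
Gini = 1 - Σpᵢ² = 1 - 1707/5041 = 0.6614

0.6614


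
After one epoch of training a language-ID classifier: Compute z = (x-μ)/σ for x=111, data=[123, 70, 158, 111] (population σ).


μ = 115.5, σ = 31.4364
z = (111 - 115.5)/31.4364 = -0.1431

-0.1431


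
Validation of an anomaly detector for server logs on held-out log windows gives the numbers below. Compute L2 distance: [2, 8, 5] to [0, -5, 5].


d = √((2-0)² + (8+ 5)² + (5-5)²)
  = √(4 + 169 + 0)
  = √173 = 13.1529

13.1529


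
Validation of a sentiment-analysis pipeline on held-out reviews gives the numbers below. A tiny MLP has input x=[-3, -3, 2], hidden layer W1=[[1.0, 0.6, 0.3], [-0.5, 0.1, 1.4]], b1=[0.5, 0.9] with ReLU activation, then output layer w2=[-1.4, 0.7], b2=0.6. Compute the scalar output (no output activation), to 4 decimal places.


z1[0] = (1.0)·(-3) + (0.6)·(-3) + (0.3)·(2) + 0.5 = -3.7
z1[1] = (-0.5)·(-3) + (0.1)·(-3) + (1.4)·(2) + 0.9 = 4.9
h = ReLU(z1) = [0.0, 4.9]
output = (-1.4)·(0.0) + (0.7)·(4.9) + 0.6 = 4.03

4.03


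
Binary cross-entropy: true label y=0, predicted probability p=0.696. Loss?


BCE = -[y·ln(p) + (1-y)·ln(1-p)]
= -0 - 1·ln(1-0.696)
= -ln(0.304) = 1.1907

1.1907


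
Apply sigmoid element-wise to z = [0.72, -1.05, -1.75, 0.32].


σ(0.72) = 1/(1+e^-0.72) = 0.6726
σ(-1.05) = 1/(1+e^1.05) = 0.2592
σ(-1.75) = 1/(1+e^1.75) = 0.148
σ(0.32) = 1/(1+e^-0.32) = 0.5793
result = [0.6726, 0.2592, 0.148, 0.5793]

[0.6726, 0.2592, 0.148, 0.5793]


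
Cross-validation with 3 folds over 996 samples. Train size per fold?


Fold size = 996/3 = 332
Training per fold = 996 - 332 = 664

664


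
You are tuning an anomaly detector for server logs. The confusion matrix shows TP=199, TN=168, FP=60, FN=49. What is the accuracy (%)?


Accuracy = (TP+TN)/(TP+TN+FP+FN)
= (199+168)/(476)
= 367/476 = 77.1%

77.1%


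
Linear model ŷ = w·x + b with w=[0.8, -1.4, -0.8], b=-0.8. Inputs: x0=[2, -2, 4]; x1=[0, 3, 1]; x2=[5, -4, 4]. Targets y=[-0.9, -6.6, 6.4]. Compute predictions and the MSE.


ŷ0 = (0.8)·(2) + (-1.4)·(-2) + (-0.8)·(4) - 0.8 = 0.4
ŷ1 = (0.8)·(0) + (-1.4)·(3) + (-0.8)·(1) - 0.8 = -5.8
ŷ2 = (0.8)·(5) + (-1.4)·(-4) + (-0.8)·(4) - 0.8 = 5.6
errors² = [1.69, 0.64, 0.64]
MSE = 2.9700/3 = 0.99

0.99


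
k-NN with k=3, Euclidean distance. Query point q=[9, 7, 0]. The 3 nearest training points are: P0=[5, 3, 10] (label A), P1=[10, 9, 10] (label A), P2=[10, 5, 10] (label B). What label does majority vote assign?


d(q,P0) = 11.4891  (label A)
d(q,P1) = 10.247  (label A)
d(q,P2) = 10.247  (label B)
Votes: A=2, B=1
Majority → A

A


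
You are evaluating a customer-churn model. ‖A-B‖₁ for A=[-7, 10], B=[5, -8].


d = |-7-5| + |10+ 8|
  = 12 + 18
  = 30

30


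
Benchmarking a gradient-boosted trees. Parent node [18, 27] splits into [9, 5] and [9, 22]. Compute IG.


Parent = [18, 27], H_parent = 0.971
H_left = 0.9403 (n=14), H_right = 0.8691 (n=31)
H_children = (14/45)·0.9403 + (31/45)·0.8691 = 0.8913
IG = 0.971 - 0.8913 = 0.0797

0.0797


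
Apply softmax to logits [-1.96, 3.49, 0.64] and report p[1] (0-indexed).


Exponentials: e^-1.96=0.1409, e^3.49=32.7859, e^0.64=1.8965
Sum = 34.8233
Softmax = [0.004, 0.9415, 0.0545]
p[1] = 32.7859/34.8233 = 0.9415

0.9415


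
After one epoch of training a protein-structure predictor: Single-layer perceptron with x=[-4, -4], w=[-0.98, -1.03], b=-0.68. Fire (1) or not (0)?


z = (-4)·(-0.98) + (-4)·(-1.03) - 0.68
  = 7.36
step(z) = 1 (z≥0)

1


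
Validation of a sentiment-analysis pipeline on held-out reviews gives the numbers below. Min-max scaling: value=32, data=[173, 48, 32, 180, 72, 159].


min=32, max=180
(32-32)/(180-32) = 0/148 = 0.0

0.0


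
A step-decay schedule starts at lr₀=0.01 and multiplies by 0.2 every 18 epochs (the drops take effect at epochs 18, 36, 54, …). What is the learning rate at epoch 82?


n_drops = ⌊82/18⌋ = 4
lr = 0.01·0.2^4 = 0.01·0.0016 = 0.000016

0.000016


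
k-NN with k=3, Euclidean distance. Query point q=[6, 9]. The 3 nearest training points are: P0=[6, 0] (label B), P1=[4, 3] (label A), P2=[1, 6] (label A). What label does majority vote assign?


d(q,P0) = 9.0  (label B)
d(q,P1) = 6.3246  (label A)
d(q,P2) = 5.831  (label A)
Votes: A=2, B=1
Majority → A

A


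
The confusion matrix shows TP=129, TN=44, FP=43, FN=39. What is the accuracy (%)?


Accuracy = (TP+TN)/(TP+TN+FP+FN)
= (129+44)/(255)
= 173/255 = 67.84%

67.84%
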